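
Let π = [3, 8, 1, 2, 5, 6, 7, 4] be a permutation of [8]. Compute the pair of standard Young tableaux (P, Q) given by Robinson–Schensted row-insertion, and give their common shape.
P = [1, 2, 4, 6, 7] / [3, 5] / [8];  Q = [1, 2, 5, 6, 7] / [3, 4] / [8];  common shape = (5, 2, 1)

Row-insert the values π_1, π_2, … into P one at a time, bumping the leftmost entry strictly greater than the inserted value down to the next row. The recording tableau Q records, in position (i, j), the step at which that cell was added to P.
  Insert 3 (step 1): P = [3];  Q = [1]
  Insert 8 (step 2): P = [3, 8];  Q = [1, 2]
  Insert 1 (step 3): P = [1, 8] / [3];  Q = [1, 2] / [3]
  Insert 2 (step 4): P = [1, 2] / [3, 8];  Q = [1, 2] / [3, 4]
  Insert 5 (step 5): P = [1, 2, 5] / [3, 8];  Q = [1, 2, 5] / [3, 4]
  Insert 6 (step 6): P = [1, 2, 5, 6] / [3, 8];  Q = [1, 2, 5, 6] / [3, 4]
  Insert 7 (step 7): P = [1, 2, 5, 6, 7] / [3, 8];  Q = [1, 2, 5, 6, 7] / [3, 4]
  Insert 4 (step 8): P = [1, 2, 4, 6, 7] / [3, 5] / [8];  Q = [1, 2, 5, 6, 7] / [3, 4] / [8]
Final shape: (5, 2, 1).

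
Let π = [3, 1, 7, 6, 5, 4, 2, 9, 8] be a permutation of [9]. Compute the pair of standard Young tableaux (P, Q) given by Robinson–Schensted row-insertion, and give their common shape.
P = [1, 2, 8] / [3, 4, 9] / [5] / [6] / [7];  Q = [1, 3, 8] / [2, 4, 9] / [5] / [6] / [7];  common shape = (3, 3, 1, 1, 1)

Row-insert the values π_1, π_2, … into P one at a time, bumping the leftmost entry strictly greater than the inserted value down to the next row. The recording tableau Q records, in position (i, j), the step at which that cell was added to P.
  Insert 3 (step 1): P = [3];  Q = [1]
  Insert 1 (step 2): P = [1] / [3];  Q = [1] / [2]
  Insert 7 (step 3): P = [1, 7] / [3];  Q = [1, 3] / [2]
  Insert 6 (step 4): P = [1, 6] / [3, 7];  Q = [1, 3] / [2, 4]
  Insert 5 (step 5): P = [1, 5] / [3, 6] / [7];  Q = [1, 3] / [2, 4] / [5]
  Insert 4 (step 6): P = [1, 4] / [3, 5] / [6] / [7];  Q = [1, 3] / [2, 4] / [5] / [6]
  Insert 2 (step 7): P = [1, 2] / [3, 4] / [5] / [6] / [7];  Q = [1, 3] / [2, 4] / [5] / [6] / [7]
  Insert 9 (step 8): P = [1, 2, 9] / [3, 4] / [5] / [6] / [7];  Q = [1, 3, 8] / [2, 4] / [5] / [6] / [7]
  Insert 8 (step 9): P = [1, 2, 8] / [3, 4, 9] / [5] / [6] / [7];  Q = [1, 3, 8] / [2, 4, 9] / [5] / [6] / [7]
Final shape: (3, 3, 1, 1, 1).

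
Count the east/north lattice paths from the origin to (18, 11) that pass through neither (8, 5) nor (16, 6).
Number of paths = 22967364

Inclusion–exclusion. Total paths: C(29, 18) = 34597290. Through P₁: C(13, 8)·C(16, 10) = 10306296. Through P₂: C(22, 16)·C(7, 2) = 1566873. Since P₁ is strictly southwest of P₂, a monotone path through both must visit P₁ then P₂; paths through both = C(13, 8)·C(9, 8)·C(7, 2) = 243243. Avoid both = 34597290 − 10306296 − 1566873 + 243243 = 22967364.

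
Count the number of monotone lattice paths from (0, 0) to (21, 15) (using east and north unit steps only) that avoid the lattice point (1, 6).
Number of paths = 5497797525

Total paths from (0, 0) to (21, 15): C(36, 21) = 5567902560. Paths through (1, 6): (paths (0, 0) → (1, 6)) × (paths (1, 6) → (21, 15)) = C(7, 1) · C(29, 20) = 7 · 10015005 = 70105035. Avoidance count = 5567902560 − 70105035 = 5497797525.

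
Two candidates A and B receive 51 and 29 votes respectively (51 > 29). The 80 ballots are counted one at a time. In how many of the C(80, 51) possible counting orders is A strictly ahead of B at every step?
Strict-lead orderings = 1435081439459485119016

Total orderings of the 80 votes with 51 for A: C(80, 51) = 5218477961670854978240. By the Bertrand ballot formula (Cycle Lemma / reflection principle), the number of orderings in which A is strictly ahead of B throughout is (p − q)/(p + q) · C(p + q, p) = (51 − 29)/(51 + 29) · 5218477961670854978240 = 1435081439459485119016.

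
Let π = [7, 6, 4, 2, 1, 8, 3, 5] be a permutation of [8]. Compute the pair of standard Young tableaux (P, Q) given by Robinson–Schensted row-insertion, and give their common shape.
P = [1, 3, 5] / [2, 8] / [4] / [6] / [7];  Q = [1, 6, 8] / [2, 7] / [3] / [4] / [5];  common shape = (3, 2, 1, 1, 1)

Row-insert the values π_1, π_2, … into P one at a time, bumping the leftmost entry strictly greater than the inserted value down to the next row. The recording tableau Q records, in position (i, j), the step at which that cell was added to P.
  Insert 7 (step 1): P = [7];  Q = [1]
  Insert 6 (step 2): P = [6] / [7];  Q = [1] / [2]
  Insert 4 (step 3): P = [4] / [6] / [7];  Q = [1] / [2] / [3]
  Insert 2 (step 4): P = [2] / [4] / [6] / [7];  Q = [1] / [2] / [3] / [4]
  Insert 1 (step 5): P = [1] / [2] / [4] / [6] / [7];  Q = [1] / [2] / [3] / [4] / [5]
  Insert 8 (step 6): P = [1, 8] / [2] / [4] / [6] / [7];  Q = [1, 6] / [2] / [3] / [4] / [5]
  Insert 3 (step 7): P = [1, 3] / [2, 8] / [4] / [6] / [7];  Q = [1, 6] / [2, 7] / [3] / [4] / [5]
  Insert 5 (step 8): P = [1, 3, 5] / [2, 8] / [4] / [6] / [7];  Q = [1, 6, 8] / [2, 7] / [3] / [4] / [5]
Final shape: (3, 2, 1, 1, 1).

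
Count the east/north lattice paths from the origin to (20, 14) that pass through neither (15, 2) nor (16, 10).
Number of paths = 1019398302

Inclusion–exclusion. Total paths: C(34, 20) = 1391975640. Through P₁: C(17, 15)·C(17, 5) = 841568. Through P₂: C(26, 16)·C(8, 4) = 371821450. Since P₁ is strictly southwest of P₂, a monotone path through both must visit P₁ then P₂; paths through both = C(17, 15)·C(9, 1)·C(8, 4) = 85680. Avoid both = 1391975640 − 841568 − 371821450 + 85680 = 1019398302.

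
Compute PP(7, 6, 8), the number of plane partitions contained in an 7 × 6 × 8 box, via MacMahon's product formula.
PP(7, 6, 8) = 19702998159210080

Evaluate the triple product over i = 1..7, j = 1..6, k = 1..8. The factors are (2/1) · (3/2) · (4/3) · (5/4) · (6/5) · (7/6) · (8/7) · (9/8) · … (336 factors total). The numerators and denominators telescope so the product is an integer; carrying out the multiplication exactly gives PP(7, 6, 8) = 19702998159210080.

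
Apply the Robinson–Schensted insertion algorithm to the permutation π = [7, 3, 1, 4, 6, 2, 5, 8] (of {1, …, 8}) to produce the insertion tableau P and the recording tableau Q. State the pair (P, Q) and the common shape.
P = [1, 2, 5, 8] / [3, 4, 6] / [7];  Q = [1, 4, 5, 8] / [2, 6, 7] / [3];  common shape = (4, 3, 1)

Row-insert the values π_1, π_2, … into P one at a time, bumping the leftmost entry strictly greater than the inserted value down to the next row. The recording tableau Q records, in position (i, j), the step at which that cell was added to P.
  Insert 7 (step 1): P = [7];  Q = [1]
  Insert 3 (step 2): P = [3] / [7];  Q = [1] / [2]
  Insert 1 (step 3): P = [1] / [3] / [7];  Q = [1] / [2] / [3]
  Insert 4 (step 4): P = [1, 4] / [3] / [7];  Q = [1, 4] / [2] / [3]
  Insert 6 (step 5): P = [1, 4, 6] / [3] / [7];  Q = [1, 4, 5] / [2] / [3]
  Insert 2 (step 6): P = [1, 2, 6] / [3, 4] / [7];  Q = [1, 4, 5] / [2, 6] / [3]
  Insert 5 (step 7): P = [1, 2, 5] / [3, 4, 6] / [7];  Q = [1, 4, 5] / [2, 6, 7] / [3]
  Insert 8 (step 8): P = [1, 2, 5, 8] / [3, 4, 6] / [7];  Q = [1, 4, 5, 8] / [2, 6, 7] / [3]
Final shape: (4, 3, 1).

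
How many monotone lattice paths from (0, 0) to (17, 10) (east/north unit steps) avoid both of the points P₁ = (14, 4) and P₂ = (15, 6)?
Number of paths = 7502985

Inclusion–exclusion. Total paths: C(27, 17) = 8436285. Through P₁: C(18, 14)·C(9, 3) = 257040. Through P₂: C(21, 15)·C(6, 2) = 813960. Since P₁ is strictly southwest of P₂, a monotone path through both must visit P₁ then P₂; paths through both = C(18, 14)·C(3, 1)·C(6, 2) = 137700. Avoid both = 8436285 − 257040 − 813960 + 137700 = 7502985.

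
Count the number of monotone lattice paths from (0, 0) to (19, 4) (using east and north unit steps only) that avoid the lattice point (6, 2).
Number of paths = 5915

Total paths from (0, 0) to (19, 4): C(23, 19) = 8855. Paths through (6, 2): (paths (0, 0) → (6, 2)) × (paths (6, 2) → (19, 4)) = C(8, 6) · C(15, 13) = 28 · 105 = 2940. Avoidance count = 8855 − 2940 = 5915.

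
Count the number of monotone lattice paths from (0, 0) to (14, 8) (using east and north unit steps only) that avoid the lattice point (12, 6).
Number of paths = 208386

Total paths from (0, 0) to (14, 8): C(22, 14) = 319770. Paths through (12, 6): (paths (0, 0) → (12, 6)) × (paths (12, 6) → (14, 8)) = C(18, 12) · C(4, 2) = 18564 · 6 = 111384. Avoidance count = 319770 − 111384 = 208386.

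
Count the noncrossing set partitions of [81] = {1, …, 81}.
C_81 = 4462290049988320482463241297506133183499654740

These noncrossing partitions are counted by the Catalan number C_n = (1/(n + 1)) · C(2n, n). For n = 81: C_81 = (1/82) · C(162, 81) = 365907784099042279561985786395502921046971688680/82 = 4462290049988320482463241297506133183499654740.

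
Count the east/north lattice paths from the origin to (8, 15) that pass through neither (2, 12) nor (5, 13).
Number of paths = 400630

Inclusion–exclusion. Total paths: C(23, 8) = 490314. Through P₁: C(14, 2)·C(9, 6) = 7644. Through P₂: C(18, 5)·C(5, 3) = 85680. Since P₁ is strictly southwest of P₂, a monotone path through both must visit P₁ then P₂; paths through both = C(14, 2)·C(4, 3)·C(5, 3) = 3640. Avoid both = 490314 − 7644 − 85680 + 3640 = 400630.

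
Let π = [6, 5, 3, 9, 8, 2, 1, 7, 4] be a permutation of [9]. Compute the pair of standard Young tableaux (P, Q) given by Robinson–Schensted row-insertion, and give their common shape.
P = [1, 4] / [2, 7] / [3, 8] / [5, 9] / [6];  Q = [1, 4] / [2, 5] / [3, 8] / [6, 9] / [7];  common shape = (2, 2, 2, 2, 1)

Row-insert the values π_1, π_2, … into P one at a time, bumping the leftmost entry strictly greater than the inserted value down to the next row. The recording tableau Q records, in position (i, j), the step at which that cell was added to P.
  Insert 6 (step 1): P = [6];  Q = [1]
  Insert 5 (step 2): P = [5] / [6];  Q = [1] / [2]
  Insert 3 (step 3): P = [3] / [5] / [6];  Q = [1] / [2] / [3]
  Insert 9 (step 4): P = [3, 9] / [5] / [6];  Q = [1, 4] / [2] / [3]
  Insert 8 (step 5): P = [3, 8] / [5, 9] / [6];  Q = [1, 4] / [2, 5] / [3]
  Insert 2 (step 6): P = [2, 8] / [3, 9] / [5] / [6];  Q = [1, 4] / [2, 5] / [3] / [6]
  Insert 1 (step 7): P = [1, 8] / [2, 9] / [3] / [5] / [6];  Q = [1, 4] / [2, 5] / [3] / [6] / [7]
  Insert 7 (step 8): P = [1, 7] / [2, 8] / [3, 9] / [5] / [6];  Q = [1, 4] / [2, 5] / [3, 8] / [6] / [7]
  Insert 4 (step 9): P = [1, 4] / [2, 7] / [3, 8] / [5, 9] / [6];  Q = [1, 4] / [2, 5] / [3, 8] / [6, 9] / [7]
Final shape: (2, 2, 2, 2, 1).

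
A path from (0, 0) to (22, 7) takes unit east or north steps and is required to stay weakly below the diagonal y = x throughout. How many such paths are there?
Number of paths = 1085760

By the reflection principle (André's argument), the number of monotone paths to (22, 7) with n ≤ m that never go above y = x is C(29, 22) − C(29, 23) = 1560780 − 475020 = 1085760.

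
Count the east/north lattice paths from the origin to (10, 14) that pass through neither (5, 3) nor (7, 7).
Number of paths = 1405608

Inclusion–exclusion. Total paths: C(24, 10) = 1961256. Through P₁: C(8, 5)·C(16, 5) = 244608. Through P₂: C(14, 7)·C(10, 3) = 411840. Since P₁ is strictly southwest of P₂, a monotone path through both must visit P₁ then P₂; paths through both = C(8, 5)·C(6, 2)·C(10, 3) = 100800. Avoid both = 1961256 − 244608 − 411840 + 100800 = 1405608.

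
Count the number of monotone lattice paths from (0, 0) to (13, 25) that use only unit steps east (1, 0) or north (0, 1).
Number of paths = 5414950296

A monotone lattice path from (0, 0) to (13, 25) consists of 13 east steps and 25 north steps in some order, so it is determined by which 13 of the 38 steps are east. The count is C(38, 13) = 5414950296.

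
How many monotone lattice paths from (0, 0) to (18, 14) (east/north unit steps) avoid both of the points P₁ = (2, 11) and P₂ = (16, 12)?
Number of paths = 288836508

Inclusion–exclusion. Total paths: C(32, 18) = 471435600. Through P₁: C(13, 2)·C(19, 16) = 75582. Through P₂: C(28, 16)·C(4, 2) = 182530530. Since P₁ is strictly southwest of P₂, a monotone path through both must visit P₁ then P₂; paths through both = C(13, 2)·C(15, 14)·C(4, 2) = 7020. Avoid both = 471435600 − 75582 − 182530530 + 7020 = 288836508.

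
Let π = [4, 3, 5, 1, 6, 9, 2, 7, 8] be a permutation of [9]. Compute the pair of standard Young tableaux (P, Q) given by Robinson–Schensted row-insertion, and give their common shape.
P = [1, 2, 6, 7, 8] / [3, 5, 9] / [4];  Q = [1, 3, 5, 6, 9] / [2, 7, 8] / [4];  common shape = (5, 3, 1)

Row-insert the values π_1, π_2, … into P one at a time, bumping the leftmost entry strictly greater than the inserted value down to the next row. The recording tableau Q records, in position (i, j), the step at which that cell was added to P.
  Insert 4 (step 1): P = [4];  Q = [1]
  Insert 3 (step 2): P = [3] / [4];  Q = [1] / [2]
  Insert 5 (step 3): P = [3, 5] / [4];  Q = [1, 3] / [2]
  Insert 1 (step 4): P = [1, 5] / [3] / [4];  Q = [1, 3] / [2] / [4]
  Insert 6 (step 5): P = [1, 5, 6] / [3] / [4];  Q = [1, 3, 5] / [2] / [4]
  Insert 9 (step 6): P = [1, 5, 6, 9] / [3] / [4];  Q = [1, 3, 5, 6] / [2] / [4]
  Insert 2 (step 7): P = [1, 2, 6, 9] / [3, 5] / [4];  Q = [1, 3, 5, 6] / [2, 7] / [4]
  Insert 7 (step 8): P = [1, 2, 6, 7] / [3, 5, 9] / [4];  Q = [1, 3, 5, 6] / [2, 7, 8] / [4]
  Insert 8 (step 9): P = [1, 2, 6, 7, 8] / [3, 5, 9] / [4];  Q = [1, 3, 5, 6, 9] / [2, 7, 8] / [4]
Final shape: (5, 3, 1).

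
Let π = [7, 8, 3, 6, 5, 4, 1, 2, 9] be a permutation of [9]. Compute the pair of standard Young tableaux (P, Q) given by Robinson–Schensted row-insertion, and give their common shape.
P = [1, 2, 9] / [3, 4] / [5, 8] / [6] / [7];  Q = [1, 2, 9] / [3, 4] / [5, 8] / [6] / [7];  common shape = (3, 2, 2, 1, 1)

Row-insert the values π_1, π_2, … into P one at a time, bumping the leftmost entry strictly greater than the inserted value down to the next row. The recording tableau Q records, in position (i, j), the step at which that cell was added to P.
  Insert 7 (step 1): P = [7];  Q = [1]
  Insert 8 (step 2): P = [7, 8];  Q = [1, 2]
  Insert 3 (step 3): P = [3, 8] / [7];  Q = [1, 2] / [3]
  Insert 6 (step 4): P = [3, 6] / [7, 8];  Q = [1, 2] / [3, 4]
  Insert 5 (step 5): P = [3, 5] / [6, 8] / [7];  Q = [1, 2] / [3, 4] / [5]
  Insert 4 (step 6): P = [3, 4] / [5, 8] / [6] / [7];  Q = [1, 2] / [3, 4] / [5] / [6]
  Insert 1 (step 7): P = [1, 4] / [3, 8] / [5] / [6] / [7];  Q = [1, 2] / [3, 4] / [5] / [6] / [7]
  Insert 2 (step 8): P = [1, 2] / [3, 4] / [5, 8] / [6] / [7];  Q = [1, 2] / [3, 4] / [5, 8] / [6] / [7]
  Insert 9 (step 9): P = [1, 2, 9] / [3, 4] / [5, 8] / [6] / [7];  Q = [1, 2, 9] / [3, 4] / [5, 8] / [6] / [7]
Final shape: (3, 2, 2, 1, 1).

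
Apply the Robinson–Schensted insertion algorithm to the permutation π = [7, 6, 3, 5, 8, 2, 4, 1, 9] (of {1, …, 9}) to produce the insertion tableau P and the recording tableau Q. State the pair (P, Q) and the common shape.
P = [1, 4, 8, 9] / [2, 5] / [3] / [6] / [7];  Q = [1, 4, 5, 9] / [2, 7] / [3] / [6] / [8];  common shape = (4, 2, 1, 1, 1)

Row-insert the values π_1, π_2, … into P one at a time, bumping the leftmost entry strictly greater than the inserted value down to the next row. The recording tableau Q records, in position (i, j), the step at which that cell was added to P.
  Insert 7 (step 1): P = [7];  Q = [1]
  Insert 6 (step 2): P = [6] / [7];  Q = [1] / [2]
  Insert 3 (step 3): P = [3] / [6] / [7];  Q = [1] / [2] / [3]
  Insert 5 (step 4): P = [3, 5] / [6] / [7];  Q = [1, 4] / [2] / [3]
  Insert 8 (step 5): P = [3, 5, 8] / [6] / [7];  Q = [1, 4, 5] / [2] / [3]
  Insert 2 (step 6): P = [2, 5, 8] / [3] / [6] / [7];  Q = [1, 4, 5] / [2] / [3] / [6]
  Insert 4 (step 7): P = [2, 4, 8] / [3, 5] / [6] / [7];  Q = [1, 4, 5] / [2, 7] / [3] / [6]
  Insert 1 (step 8): P = [1, 4, 8] / [2, 5] / [3] / [6] / [7];  Q = [1, 4, 5] / [2, 7] / [3] / [6] / [8]
  Insert 9 (step 9): P = [1, 4, 8, 9] / [2, 5] / [3] / [6] / [7];  Q = [1, 4, 5, 9] / [2, 7] / [3] / [6] / [8]
Final shape: (4, 2, 1, 1, 1).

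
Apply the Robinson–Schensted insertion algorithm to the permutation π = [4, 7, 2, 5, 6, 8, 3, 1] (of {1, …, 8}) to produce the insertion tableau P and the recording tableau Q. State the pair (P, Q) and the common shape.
P = [1, 3, 6, 8] / [2, 5] / [4] / [7];  Q = [1, 2, 5, 6] / [3, 4] / [7] / [8];  common shape = (4, 2, 1, 1)

Row-insert the values π_1, π_2, … into P one at a time, bumping the leftmost entry strictly greater than the inserted value down to the next row. The recording tableau Q records, in position (i, j), the step at which that cell was added to P.
  Insert 4 (step 1): P = [4];  Q = [1]
  Insert 7 (step 2): P = [4, 7];  Q = [1, 2]
  Insert 2 (step 3): P = [2, 7] / [4];  Q = [1, 2] / [3]
  Insert 5 (step 4): P = [2, 5] / [4, 7];  Q = [1, 2] / [3, 4]
  Insert 6 (step 5): P = [2, 5, 6] / [4, 7];  Q = [1, 2, 5] / [3, 4]
  Insert 8 (step 6): P = [2, 5, 6, 8] / [4, 7];  Q = [1, 2, 5, 6] / [3, 4]
  Insert 3 (step 7): P = [2, 3, 6, 8] / [4, 5] / [7];  Q = [1, 2, 5, 6] / [3, 4] / [7]
  Insert 1 (step 8): P = [1, 3, 6, 8] / [2, 5] / [4] / [7];  Q = [1, 2, 5, 6] / [3, 4] / [7] / [8]
Final shape: (4, 2, 1, 1).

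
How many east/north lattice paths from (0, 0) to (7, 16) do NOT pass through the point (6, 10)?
Number of paths = 189101

Total paths from (0, 0) to (7, 16): C(23, 7) = 245157. Paths through (6, 10): (paths (0, 0) → (6, 10)) × (paths (6, 10) → (7, 16)) = C(16, 6) · C(7, 1) = 8008 · 7 = 56056. Avoidance count = 245157 − 56056 = 189101.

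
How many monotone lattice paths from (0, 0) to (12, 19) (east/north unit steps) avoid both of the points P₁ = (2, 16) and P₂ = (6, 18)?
Number of paths = 140150660

Inclusion–exclusion. Total paths: C(31, 12) = 141120525. Through P₁: C(18, 2)·C(13, 10) = 43758. Through P₂: C(24, 6)·C(7, 6) = 942172. Since P₁ is strictly southwest of P₂, a monotone path through both must visit P₁ then P₂; paths through both = C(18, 2)·C(6, 4)·C(7, 6) = 16065. Avoid both = 141120525 − 43758 − 942172 + 16065 = 140150660.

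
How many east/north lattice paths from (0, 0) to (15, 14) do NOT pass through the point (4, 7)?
Number of paths = 67056840

Total paths from (0, 0) to (15, 14): C(29, 15) = 77558760. Paths through (4, 7): (paths (0, 0) → (4, 7)) × (paths (4, 7) → (15, 14)) = C(11, 4) · C(18, 11) = 330 · 31824 = 10501920. Avoidance count = 77558760 − 10501920 = 67056840.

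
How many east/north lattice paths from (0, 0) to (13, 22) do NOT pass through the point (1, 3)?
Number of paths = 911855700

Total paths from (0, 0) to (13, 22): C(35, 13) = 1476337800. Paths through (1, 3): (paths (0, 0) → (1, 3)) × (paths (1, 3) → (13, 22)) = C(4, 1) · C(31, 12) = 4 · 141120525 = 564482100. Avoidance count = 1476337800 − 564482100 = 911855700.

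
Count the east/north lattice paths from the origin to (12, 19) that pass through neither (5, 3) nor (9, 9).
Number of paths = 116849773

Inclusion–exclusion. Total paths: C(31, 12) = 141120525. Through P₁: C(8, 5)·C(23, 7) = 13728792. Through P₂: C(18, 9)·C(13, 3) = 13905320. Since P₁ is strictly southwest of P₂, a monotone path through both must visit P₁ then P₂; paths through both = C(8, 5)·C(10, 4)·C(13, 3) = 3363360. Avoid both = 141120525 − 13728792 − 13905320 + 3363360 = 116849773.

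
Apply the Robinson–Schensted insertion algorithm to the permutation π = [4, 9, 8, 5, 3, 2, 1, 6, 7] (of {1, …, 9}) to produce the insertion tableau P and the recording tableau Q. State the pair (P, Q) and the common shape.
P = [1, 5, 6, 7] / [2] / [3] / [4] / [8] / [9];  Q = [1, 2, 8, 9] / [3] / [4] / [5] / [6] / [7];  common shape = (4, 1, 1, 1, 1, 1)

Row-insert the values π_1, π_2, … into P one at a time, bumping the leftmost entry strictly greater than the inserted value down to the next row. The recording tableau Q records, in position (i, j), the step at which that cell was added to P.
  Insert 4 (step 1): P = [4];  Q = [1]
  Insert 9 (step 2): P = [4, 9];  Q = [1, 2]
  Insert 8 (step 3): P = [4, 8] / [9];  Q = [1, 2] / [3]
  Insert 5 (step 4): P = [4, 5] / [8] / [9];  Q = [1, 2] / [3] / [4]
  Insert 3 (step 5): P = [3, 5] / [4] / [8] / [9];  Q = [1, 2] / [3] / [4] / [5]
  Insert 2 (step 6): P = [2, 5] / [3] / [4] / [8] / [9];  Q = [1, 2] / [3] / [4] / [5] / [6]
  Insert 1 (step 7): P = [1, 5] / [2] / [3] / [4] / [8] / [9];  Q = [1, 2] / [3] / [4] / [5] / [6] / [7]
  Insert 6 (step 8): P = [1, 5, 6] / [2] / [3] / [4] / [8] / [9];  Q = [1, 2, 8] / [3] / [4] / [5] / [6] / [7]
  Insert 7 (step 9): P = [1, 5, 6, 7] / [2] / [3] / [4] / [8] / [9];  Q = [1, 2, 8, 9] / [3] / [4] / [5] / [6] / [7]
Final shape: (4, 1, 1, 1, 1, 1).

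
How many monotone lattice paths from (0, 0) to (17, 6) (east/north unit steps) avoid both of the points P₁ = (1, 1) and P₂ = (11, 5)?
Number of paths = 43687

Inclusion–exclusion. Total paths: C(23, 17) = 100947. Through P₁: C(2, 1)·C(21, 16) = 40698. Through P₂: C(16, 11)·C(7, 6) = 30576. Since P₁ is strictly southwest of P₂, a monotone path through both must visit P₁ then P₂; paths through both = C(2, 1)·C(14, 10)·C(7, 6) = 14014. Avoid both = 100947 − 40698 − 30576 + 14014 = 43687.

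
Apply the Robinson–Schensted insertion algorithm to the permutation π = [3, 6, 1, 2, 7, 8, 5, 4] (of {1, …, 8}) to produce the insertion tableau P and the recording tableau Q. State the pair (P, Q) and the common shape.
P = [1, 2, 4, 8] / [3, 5, 7] / [6];  Q = [1, 2, 5, 6] / [3, 4, 7] / [8];  common shape = (4, 3, 1)

Row-insert the values π_1, π_2, … into P one at a time, bumping the leftmost entry strictly greater than the inserted value down to the next row. The recording tableau Q records, in position (i, j), the step at which that cell was added to P.
  Insert 3 (step 1): P = [3];  Q = [1]
  Insert 6 (step 2): P = [3, 6];  Q = [1, 2]
  Insert 1 (step 3): P = [1, 6] / [3];  Q = [1, 2] / [3]
  Insert 2 (step 4): P = [1, 2] / [3, 6];  Q = [1, 2] / [3, 4]
  Insert 7 (step 5): P = [1, 2, 7] / [3, 6];  Q = [1, 2, 5] / [3, 4]
  Insert 8 (step 6): P = [1, 2, 7, 8] / [3, 6];  Q = [1, 2, 5, 6] / [3, 4]
  Insert 5 (step 7): P = [1, 2, 5, 8] / [3, 6, 7];  Q = [1, 2, 5, 6] / [3, 4, 7]
  Insert 4 (step 8): P = [1, 2, 4, 8] / [3, 5, 7] / [6];  Q = [1, 2, 5, 6] / [3, 4, 7] / [8]
Final shape: (4, 3, 1).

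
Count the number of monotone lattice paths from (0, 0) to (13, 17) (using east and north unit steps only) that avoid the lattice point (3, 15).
Number of paths = 119705994

Total paths from (0, 0) to (13, 17): C(30, 13) = 119759850. Paths through (3, 15): (paths (0, 0) → (3, 15)) × (paths (3, 15) → (13, 17)) = C(18, 3) · C(12, 10) = 816 · 66 = 53856. Avoidance count = 119759850 − 53856 = 119705994.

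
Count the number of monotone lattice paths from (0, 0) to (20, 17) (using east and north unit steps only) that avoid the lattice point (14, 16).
Number of paths = 14887409985

Total paths from (0, 0) to (20, 17): C(37, 20) = 15905368710. Paths through (14, 16): (paths (0, 0) → (14, 16)) × (paths (14, 16) → (20, 17)) = C(30, 14) · C(7, 6) = 145422675 · 7 = 1017958725. Avoidance count = 15905368710 − 1017958725 = 14887409985.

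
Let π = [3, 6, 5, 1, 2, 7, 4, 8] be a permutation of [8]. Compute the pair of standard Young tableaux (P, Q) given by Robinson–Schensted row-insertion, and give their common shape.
P = [1, 2, 4, 8] / [3, 5, 7] / [6];  Q = [1, 2, 6, 8] / [3, 5, 7] / [4];  common shape = (4, 3, 1)

Row-insert the values π_1, π_2, … into P one at a time, bumping the leftmost entry strictly greater than the inserted value down to the next row. The recording tableau Q records, in position (i, j), the step at which that cell was added to P.
  Insert 3 (step 1): P = [3];  Q = [1]
  Insert 6 (step 2): P = [3, 6];  Q = [1, 2]
  Insert 5 (step 3): P = [3, 5] / [6];  Q = [1, 2] / [3]
  Insert 1 (step 4): P = [1, 5] / [3] / [6];  Q = [1, 2] / [3] / [4]
  Insert 2 (step 5): P = [1, 2] / [3, 5] / [6];  Q = [1, 2] / [3, 5] / [4]
  Insert 7 (step 6): P = [1, 2, 7] / [3, 5] / [6];  Q = [1, 2, 6] / [3, 5] / [4]
  Insert 4 (step 7): P = [1, 2, 4] / [3, 5, 7] / [6];  Q = [1, 2, 6] / [3, 5, 7] / [4]
  Insert 8 (step 8): P = [1, 2, 4, 8] / [3, 5, 7] / [6];  Q = [1, 2, 6, 8] / [3, 5, 7] / [4]
Final shape: (4, 3, 1).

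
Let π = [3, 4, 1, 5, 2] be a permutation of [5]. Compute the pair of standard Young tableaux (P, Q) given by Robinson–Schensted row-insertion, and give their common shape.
P = [1, 2, 5] / [3, 4];  Q = [1, 2, 4] / [3, 5];  common shape = (3, 2)

Row-insert the values π_1, π_2, … into P one at a time, bumping the leftmost entry strictly greater than the inserted value down to the next row. The recording tableau Q records, in position (i, j), the step at which that cell was added to P.
  Insert 3 (step 1): P = [3];  Q = [1]
  Insert 4 (step 2): P = [3, 4];  Q = [1, 2]
  Insert 1 (step 3): P = [1, 4] / [3];  Q = [1, 2] / [3]
  Insert 5 (step 4): P = [1, 4, 5] / [3];  Q = [1, 2, 4] / [3]
  Insert 2 (step 5): P = [1, 2, 5] / [3, 4];  Q = [1, 2, 4] / [3, 5]
Final shape: (3, 2).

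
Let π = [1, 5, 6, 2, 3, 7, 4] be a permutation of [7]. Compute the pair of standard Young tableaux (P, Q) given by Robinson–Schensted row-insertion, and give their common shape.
P = [1, 2, 3, 4] / [5, 6, 7];  Q = [1, 2, 3, 6] / [4, 5, 7];  common shape = (4, 3)

Row-insert the values π_1, π_2, … into P one at a time, bumping the leftmost entry strictly greater than the inserted value down to the next row. The recording tableau Q records, in position (i, j), the step at which that cell was added to P.
  Insert 1 (step 1): P = [1];  Q = [1]
  Insert 5 (step 2): P = [1, 5];  Q = [1, 2]
  Insert 6 (step 3): P = [1, 5, 6];  Q = [1, 2, 3]
  Insert 2 (step 4): P = [1, 2, 6] / [5];  Q = [1, 2, 3] / [4]
  Insert 3 (step 5): P = [1, 2, 3] / [5, 6];  Q = [1, 2, 3] / [4, 5]
  Insert 7 (step 6): P = [1, 2, 3, 7] / [5, 6];  Q = [1, 2, 3, 6] / [4, 5]
  Insert 4 (step 7): P = [1, 2, 3, 4] / [5, 6, 7];  Q = [1, 2, 3, 6] / [4, 5, 7]
Final shape: (4, 3).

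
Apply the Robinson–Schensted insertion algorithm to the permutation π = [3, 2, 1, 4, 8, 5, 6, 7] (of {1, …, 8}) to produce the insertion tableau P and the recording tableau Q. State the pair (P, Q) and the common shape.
P = [1, 4, 5, 6, 7] / [2, 8] / [3];  Q = [1, 4, 5, 7, 8] / [2, 6] / [3];  common shape = (5, 2, 1)

Row-insert the values π_1, π_2, … into P one at a time, bumping the leftmost entry strictly greater than the inserted value down to the next row. The recording tableau Q records, in position (i, j), the step at which that cell was added to P.
  Insert 3 (step 1): P = [3];  Q = [1]
  Insert 2 (step 2): P = [2] / [3];  Q = [1] / [2]
  Insert 1 (step 3): P = [1] / [2] / [3];  Q = [1] / [2] / [3]
  Insert 4 (step 4): P = [1, 4] / [2] / [3];  Q = [1, 4] / [2] / [3]
  Insert 8 (step 5): P = [1, 4, 8] / [2] / [3];  Q = [1, 4, 5] / [2] / [3]
  Insert 5 (step 6): P = [1, 4, 5] / [2, 8] / [3];  Q = [1, 4, 5] / [2, 6] / [3]
  Insert 6 (step 7): P = [1, 4, 5, 6] / [2, 8] / [3];  Q = [1, 4, 5, 7] / [2, 6] / [3]
  Insert 7 (step 8): P = [1, 4, 5, 6, 7] / [2, 8] / [3];  Q = [1, 4, 5, 7, 8] / [2, 6] / [3]
Final shape: (5, 2, 1).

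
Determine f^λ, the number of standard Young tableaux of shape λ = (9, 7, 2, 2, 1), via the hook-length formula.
# SYT of shape (9, 7, 2, 2, 1) = 115378830

Hook-length formula: f^λ = n! / Π hook(c), product over all cells c of the Young diagram. For λ = (9, 7, 2, 2, 1), n = 21 boxes. Hook lengths by row (left-to-right, top-to-bottom): [13, 11, 8, 7, 6, 5, 4, 2, 1]; [10, 8, 5, 4, 3, 2, 1]; [4, 2]; [3, 1]; [1]. Product of hooks = 442810368000. So f^λ = 21! / 442810368000 = 51090942171709440000 / 442810368000 = 115378830.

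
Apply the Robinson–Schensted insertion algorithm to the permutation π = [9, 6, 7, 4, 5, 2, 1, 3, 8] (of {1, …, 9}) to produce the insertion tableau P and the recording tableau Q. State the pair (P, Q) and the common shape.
P = [1, 3, 8] / [2, 5] / [4, 7] / [6] / [9];  Q = [1, 3, 9] / [2, 5] / [4, 8] / [6] / [7];  common shape = (3, 2, 2, 1, 1)

Row-insert the values π_1, π_2, … into P one at a time, bumping the leftmost entry strictly greater than the inserted value down to the next row. The recording tableau Q records, in position (i, j), the step at which that cell was added to P.
  Insert 9 (step 1): P = [9];  Q = [1]
  Insert 6 (step 2): P = [6] / [9];  Q = [1] / [2]
  Insert 7 (step 3): P = [6, 7] / [9];  Q = [1, 3] / [2]
  Insert 4 (step 4): P = [4, 7] / [6] / [9];  Q = [1, 3] / [2] / [4]
  Insert 5 (step 5): P = [4, 5] / [6, 7] / [9];  Q = [1, 3] / [2, 5] / [4]
  Insert 2 (step 6): P = [2, 5] / [4, 7] / [6] / [9];  Q = [1, 3] / [2, 5] / [4] / [6]
  Insert 1 (step 7): P = [1, 5] / [2, 7] / [4] / [6] / [9];  Q = [1, 3] / [2, 5] / [4] / [6] / [7]
  Insert 3 (step 8): P = [1, 3] / [2, 5] / [4, 7] / [6] / [9];  Q = [1, 3] / [2, 5] / [4, 8] / [6] / [7]
  Insert 8 (step 9): P = [1, 3, 8] / [2, 5] / [4, 7] / [6] / [9];  Q = [1, 3, 9] / [2, 5] / [4, 8] / [6] / [7]
Final shape: (3, 2, 2, 1, 1).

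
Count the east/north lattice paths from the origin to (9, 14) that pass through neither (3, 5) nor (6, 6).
Number of paths = 421410

Inclusion–exclusion. Total paths: C(23, 9) = 817190. Through P₁: C(8, 3)·C(15, 6) = 280280. Through P₂: C(12, 6)·C(11, 3) = 152460. Since P₁ is strictly southwest of P₂, a monotone path through both must visit P₁ then P₂; paths through both = C(8, 3)·C(4, 3)·C(11, 3) = 36960. Avoid both = 817190 − 280280 − 152460 + 36960 = 421410.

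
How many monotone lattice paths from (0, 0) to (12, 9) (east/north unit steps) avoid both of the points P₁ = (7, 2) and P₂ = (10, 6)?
Number of paths = 197938

Inclusion–exclusion. Total paths: C(21, 12) = 293930. Through P₁: C(9, 7)·C(12, 5) = 28512. Through P₂: C(16, 10)·C(5, 2) = 80080. Since P₁ is strictly southwest of P₂, a monotone path through both must visit P₁ then P₂; paths through both = C(9, 7)·C(7, 3)·C(5, 2) = 12600. Avoid both = 293930 − 28512 − 80080 + 12600 = 197938.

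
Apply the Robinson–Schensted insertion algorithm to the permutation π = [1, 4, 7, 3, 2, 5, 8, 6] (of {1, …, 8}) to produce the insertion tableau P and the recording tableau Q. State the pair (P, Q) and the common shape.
P = [1, 2, 5, 6] / [3, 7, 8] / [4];  Q = [1, 2, 3, 7] / [4, 6, 8] / [5];  common shape = (4, 3, 1)

Row-insert the values π_1, π_2, … into P one at a time, bumping the leftmost entry strictly greater than the inserted value down to the next row. The recording tableau Q records, in position (i, j), the step at which that cell was added to P.
  Insert 1 (step 1): P = [1];  Q = [1]
  Insert 4 (step 2): P = [1, 4];  Q = [1, 2]
  Insert 7 (step 3): P = [1, 4, 7];  Q = [1, 2, 3]
  Insert 3 (step 4): P = [1, 3, 7] / [4];  Q = [1, 2, 3] / [4]
  Insert 2 (step 5): P = [1, 2, 7] / [3] / [4];  Q = [1, 2, 3] / [4] / [5]
  Insert 5 (step 6): P = [1, 2, 5] / [3, 7] / [4];  Q = [1, 2, 3] / [4, 6] / [5]
  Insert 8 (step 7): P = [1, 2, 5, 8] / [3, 7] / [4];  Q = [1, 2, 3, 7] / [4, 6] / [5]
  Insert 6 (step 8): P = [1, 2, 5, 6] / [3, 7, 8] / [4];  Q = [1, 2, 3, 7] / [4, 6, 8] / [5]
Final shape: (4, 3, 1).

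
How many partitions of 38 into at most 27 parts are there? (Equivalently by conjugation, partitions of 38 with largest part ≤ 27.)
p(38, parts ≤ 27) = 25876

Use the recurrence p(n, m) = p(n, m−1) + p(n−m, m): either the largest part is < m (count p(n, m−1)) or the largest part is exactly m (remove one copy of m, count p(n−m, m)). With p(0, ·) = 1 this gives p(38, parts ≤ 27) = 25876. (By conjugating Young diagrams, this also counts partitions of 38 into at most 27 parts.)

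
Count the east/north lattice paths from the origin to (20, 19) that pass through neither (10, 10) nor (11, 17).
Number of paths = 50756087382

Inclusion–exclusion. Total paths: C(39, 20) = 68923264410. Through P₁: C(20, 10)·C(19, 10) = 17067389768. Through P₂: C(28, 11)·C(11, 9) = 1181079900. Since P₁ is strictly southwest of P₂, a monotone path through both must visit P₁ then P₂; paths through both = C(20, 10)·C(8, 1)·C(11, 9) = 81292640. Avoid both = 68923264410 − 17067389768 − 1181079900 + 81292640 = 50756087382.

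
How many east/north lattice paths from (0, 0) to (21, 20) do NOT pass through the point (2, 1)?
Number of paths = 163093145820

Total paths from (0, 0) to (21, 20): C(41, 21) = 269128937220. Paths through (2, 1): (paths (0, 0) → (2, 1)) × (paths (2, 1) → (21, 20)) = C(3, 2) · C(38, 19) = 3 · 35345263800 = 106035791400. Avoidance count = 269128937220 − 106035791400 = 163093145820.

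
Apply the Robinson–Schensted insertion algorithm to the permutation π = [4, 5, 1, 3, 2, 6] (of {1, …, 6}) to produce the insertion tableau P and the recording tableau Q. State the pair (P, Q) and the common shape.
P = [1, 2, 6] / [3, 5] / [4];  Q = [1, 2, 6] / [3, 4] / [5];  common shape = (3, 2, 1)

Row-insert the values π_1, π_2, … into P one at a time, bumping the leftmost entry strictly greater than the inserted value down to the next row. The recording tableau Q records, in position (i, j), the step at which that cell was added to P.
  Insert 4 (step 1): P = [4];  Q = [1]
  Insert 5 (step 2): P = [4, 5];  Q = [1, 2]
  Insert 1 (step 3): P = [1, 5] / [4];  Q = [1, 2] / [3]
  Insert 3 (step 4): P = [1, 3] / [4, 5];  Q = [1, 2] / [3, 4]
  Insert 2 (step 5): P = [1, 2] / [3, 5] / [4];  Q = [1, 2] / [3, 4] / [5]
  Insert 6 (step 6): P = [1, 2, 6] / [3, 5] / [4];  Q = [1, 2, 6] / [3, 4] / [5]
Final shape: (3, 2, 1).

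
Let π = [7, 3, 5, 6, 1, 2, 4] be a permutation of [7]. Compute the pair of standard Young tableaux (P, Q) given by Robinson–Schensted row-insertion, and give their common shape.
P = [1, 2, 4] / [3, 5, 6] / [7];  Q = [1, 3, 4] / [2, 6, 7] / [5];  common shape = (3, 3, 1)

Row-insert the values π_1, π_2, … into P one at a time, bumping the leftmost entry strictly greater than the inserted value down to the next row. The recording tableau Q records, in position (i, j), the step at which that cell was added to P.
  Insert 7 (step 1): P = [7];  Q = [1]
  Insert 3 (step 2): P = [3] / [7];  Q = [1] / [2]
  Insert 5 (step 3): P = [3, 5] / [7];  Q = [1, 3] / [2]
  Insert 6 (step 4): P = [3, 5, 6] / [7];  Q = [1, 3, 4] / [2]
  Insert 1 (step 5): P = [1, 5, 6] / [3] / [7];  Q = [1, 3, 4] / [2] / [5]
  Insert 2 (step 6): P = [1, 2, 6] / [3, 5] / [7];  Q = [1, 3, 4] / [2, 6] / [5]
  Insert 4 (step 7): P = [1, 2, 4] / [3, 5, 6] / [7];  Q = [1, 3, 4] / [2, 6, 7] / [5]
Final shape: (3, 3, 1).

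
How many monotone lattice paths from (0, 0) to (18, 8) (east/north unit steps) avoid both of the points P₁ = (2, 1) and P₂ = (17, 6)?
Number of paths = 663499

Inclusion–exclusion. Total paths: C(26, 18) = 1562275. Through P₁: C(3, 2)·C(23, 16) = 735471. Through P₂: C(23, 17)·C(3, 1) = 302841. Since P₁ is strictly southwest of P₂, a monotone path through both must visit P₁ then P₂; paths through both = C(3, 2)·C(20, 15)·C(3, 1) = 139536. Avoid both = 1562275 − 735471 − 302841 + 139536 = 663499.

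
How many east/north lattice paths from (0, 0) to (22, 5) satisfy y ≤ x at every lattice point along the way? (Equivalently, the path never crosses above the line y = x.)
Number of paths = 63180

By the reflection principle (André's argument), the number of monotone paths to (22, 5) with n ≤ m that never go above y = x is C(27, 22) − C(27, 23) = 80730 − 17550 = 63180.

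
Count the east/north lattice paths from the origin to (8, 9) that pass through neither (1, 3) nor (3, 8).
Number of paths = 16960

Inclusion–exclusion. Total paths: C(17, 8) = 24310. Through P₁: C(4, 1)·C(13, 7) = 6864. Through P₂: C(11, 3)·C(6, 5) = 990. Since P₁ is strictly southwest of P₂, a monotone path through both must visit P₁ then P₂; paths through both = C(4, 1)·C(7, 2)·C(6, 5) = 504. Avoid both = 24310 − 6864 − 990 + 504 = 16960.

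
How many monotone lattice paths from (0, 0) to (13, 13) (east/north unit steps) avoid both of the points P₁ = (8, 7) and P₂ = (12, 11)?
Number of paths = 4722746

Inclusion–exclusion. Total paths: C(26, 13) = 10400600. Through P₁: C(15, 8)·C(11, 5) = 2972970. Through P₂: C(23, 12)·C(3, 1) = 4056234. Since P₁ is strictly southwest of P₂, a monotone path through both must visit P₁ then P₂; paths through both = C(15, 8)·C(8, 4)·C(3, 1) = 1351350. Avoid both = 10400600 − 2972970 − 4056234 + 1351350 = 4722746.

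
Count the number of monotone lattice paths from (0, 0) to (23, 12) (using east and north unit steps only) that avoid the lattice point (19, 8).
Number of paths = 679046550

Total paths from (0, 0) to (23, 12): C(35, 23) = 834451800. Paths through (19, 8): (paths (0, 0) → (19, 8)) × (paths (19, 8) → (23, 12)) = C(27, 19) · C(8, 4) = 2220075 · 70 = 155405250. Avoidance count = 834451800 − 155405250 = 679046550.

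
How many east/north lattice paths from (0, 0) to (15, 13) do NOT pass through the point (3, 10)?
Number of paths = 37312030

Total paths from (0, 0) to (15, 13): C(28, 15) = 37442160. Paths through (3, 10): (paths (0, 0) → (3, 10)) × (paths (3, 10) → (15, 13)) = C(13, 3) · C(15, 12) = 286 · 455 = 130130. Avoidance count = 37442160 − 130130 = 37312030.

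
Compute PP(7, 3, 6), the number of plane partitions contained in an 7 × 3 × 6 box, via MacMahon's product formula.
PP(7, 3, 6) = 131589315

Evaluate the triple product over i = 1..7, j = 1..3, k = 1..6. The factors are (2/1) · (3/2) · (4/3) · (5/4) · (6/5) · (7/6) · (3/2) · (4/3) · … (126 factors total). The numerators and denominators telescope so the product is an integer; carrying out the multiplication exactly gives PP(7, 3, 6) = 131589315.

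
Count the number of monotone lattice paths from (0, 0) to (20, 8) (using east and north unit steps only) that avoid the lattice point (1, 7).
Number of paths = 3107945

Total paths from (0, 0) to (20, 8): C(28, 20) = 3108105. Paths through (1, 7): (paths (0, 0) → (1, 7)) × (paths (1, 7) → (20, 8)) = C(8, 1) · C(20, 19) = 8 · 20 = 160. Avoidance count = 3108105 − 160 = 3107945.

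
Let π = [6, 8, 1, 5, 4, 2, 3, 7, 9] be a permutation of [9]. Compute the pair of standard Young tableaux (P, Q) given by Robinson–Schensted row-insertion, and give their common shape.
P = [1, 2, 3, 7, 9] / [4, 8] / [5] / [6];  Q = [1, 2, 7, 8, 9] / [3, 4] / [5] / [6];  common shape = (5, 2, 1, 1)

Row-insert the values π_1, π_2, … into P one at a time, bumping the leftmost entry strictly greater than the inserted value down to the next row. The recording tableau Q records, in position (i, j), the step at which that cell was added to P.
  Insert 6 (step 1): P = [6];  Q = [1]
  Insert 8 (step 2): P = [6, 8];  Q = [1, 2]
  Insert 1 (step 3): P = [1, 8] / [6];  Q = [1, 2] / [3]
  Insert 5 (step 4): P = [1, 5] / [6, 8];  Q = [1, 2] / [3, 4]
  Insert 4 (step 5): P = [1, 4] / [5, 8] / [6];  Q = [1, 2] / [3, 4] / [5]
  Insert 2 (step 6): P = [1, 2] / [4, 8] / [5] / [6];  Q = [1, 2] / [3, 4] / [5] / [6]
  Insert 3 (step 7): P = [1, 2, 3] / [4, 8] / [5] / [6];  Q = [1, 2, 7] / [3, 4] / [5] / [6]
  Insert 7 (step 8): P = [1, 2, 3, 7] / [4, 8] / [5] / [6];  Q = [1, 2, 7, 8] / [3, 4] / [5] / [6]
  Insert 9 (step 9): P = [1, 2, 3, 7, 9] / [4, 8] / [5] / [6];  Q = [1, 2, 7, 8, 9] / [3, 4] / [5] / [6]
Final shape: (5, 2, 1, 1).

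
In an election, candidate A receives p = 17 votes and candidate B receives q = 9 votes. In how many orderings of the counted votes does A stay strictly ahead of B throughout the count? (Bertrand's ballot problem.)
Strict-lead orderings = 961400

Total orderings of the 26 votes with 17 for A: C(26, 17) = 3124550. By the Bertrand ballot formula (Cycle Lemma / reflection principle), the number of orderings in which A is strictly ahead of B throughout is (p − q)/(p + q) · C(p + q, p) = (17 − 9)/(17 + 9) · 3124550 = 961400.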